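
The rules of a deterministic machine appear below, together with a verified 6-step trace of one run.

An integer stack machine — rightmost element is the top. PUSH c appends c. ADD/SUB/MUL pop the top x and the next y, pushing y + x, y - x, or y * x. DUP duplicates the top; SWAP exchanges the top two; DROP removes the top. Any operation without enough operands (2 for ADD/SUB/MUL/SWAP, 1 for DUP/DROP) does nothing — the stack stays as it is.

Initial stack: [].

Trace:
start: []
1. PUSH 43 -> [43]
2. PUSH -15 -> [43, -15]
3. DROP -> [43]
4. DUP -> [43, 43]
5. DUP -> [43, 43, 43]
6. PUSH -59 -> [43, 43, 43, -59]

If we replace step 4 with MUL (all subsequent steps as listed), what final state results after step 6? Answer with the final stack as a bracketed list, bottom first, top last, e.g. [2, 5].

[43, 43, -59]

(re-executing from step 4 with the substitution; state before step 4: [43])
4. MUL -> [43]
5. DUP -> [43, 43]
6. PUSH -59 -> [43, 43, -59]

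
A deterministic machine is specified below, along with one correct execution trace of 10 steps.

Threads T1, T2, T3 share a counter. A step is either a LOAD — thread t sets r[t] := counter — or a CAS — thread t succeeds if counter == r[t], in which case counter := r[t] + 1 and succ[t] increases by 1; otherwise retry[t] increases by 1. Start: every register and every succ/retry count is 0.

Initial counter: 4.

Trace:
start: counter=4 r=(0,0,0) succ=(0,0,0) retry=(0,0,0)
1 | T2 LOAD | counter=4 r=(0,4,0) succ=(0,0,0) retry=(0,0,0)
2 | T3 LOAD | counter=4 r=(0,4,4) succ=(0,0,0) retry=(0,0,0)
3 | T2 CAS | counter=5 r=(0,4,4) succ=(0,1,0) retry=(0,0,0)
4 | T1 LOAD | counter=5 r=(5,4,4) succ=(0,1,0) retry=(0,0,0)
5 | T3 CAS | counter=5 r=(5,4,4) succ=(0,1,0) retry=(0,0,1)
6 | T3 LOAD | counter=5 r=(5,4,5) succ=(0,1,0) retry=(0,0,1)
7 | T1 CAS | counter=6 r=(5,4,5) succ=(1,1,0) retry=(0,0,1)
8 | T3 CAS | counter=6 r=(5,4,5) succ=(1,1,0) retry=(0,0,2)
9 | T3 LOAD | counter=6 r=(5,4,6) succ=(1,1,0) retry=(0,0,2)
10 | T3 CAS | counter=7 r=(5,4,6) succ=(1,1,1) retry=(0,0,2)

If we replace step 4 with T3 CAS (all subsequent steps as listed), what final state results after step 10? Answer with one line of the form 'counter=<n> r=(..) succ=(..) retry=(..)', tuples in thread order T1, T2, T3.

counter=7 r=(0,4,6) succ=(0,1,2) retry=(1,0,2)

(re-executing from step 4 with the substitution; state before step 4: counter=5 r=(0,4,4) succ=(0,1,0) retry=(0,0,0))
4 | T3 CAS | counter=5 r=(0,4,4) succ=(0,1,0) retry=(0,0,1)
5 | T3 CAS | counter=5 r=(0,4,4) succ=(0,1,0) retry=(0,0,2)
6 | T3 LOAD | counter=5 r=(0,4,5) succ=(0,1,0) retry=(0,0,2)
7 | T1 CAS | counter=5 r=(0,4,5) succ=(0,1,0) retry=(1,0,2)
8 | T3 CAS | counter=6 r=(0,4,5) succ=(0,1,1) retry=(1,0,2)
9 | T3 LOAD | counter=6 r=(0,4,6) succ=(0,1,1) retry=(1,0,2)
10 | T3 CAS | counter=7 r=(0,4,6) succ=(0,1,2) retry=(1,0,2)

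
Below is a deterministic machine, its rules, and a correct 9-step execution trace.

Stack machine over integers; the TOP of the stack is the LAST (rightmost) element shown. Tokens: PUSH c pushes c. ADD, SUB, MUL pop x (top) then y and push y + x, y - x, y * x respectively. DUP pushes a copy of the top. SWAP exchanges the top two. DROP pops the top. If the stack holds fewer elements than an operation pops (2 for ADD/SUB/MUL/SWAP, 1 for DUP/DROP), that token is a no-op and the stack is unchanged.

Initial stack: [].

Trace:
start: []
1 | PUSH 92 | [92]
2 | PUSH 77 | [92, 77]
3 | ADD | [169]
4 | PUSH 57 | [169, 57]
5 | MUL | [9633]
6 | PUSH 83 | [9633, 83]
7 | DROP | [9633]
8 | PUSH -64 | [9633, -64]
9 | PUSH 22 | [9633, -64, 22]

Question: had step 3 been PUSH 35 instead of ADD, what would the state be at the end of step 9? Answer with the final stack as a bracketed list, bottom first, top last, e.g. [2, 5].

(re-executing from step 3 with the substitution; state before step 3: [92, 77])
3 | PUSH 35 | [92, 77, 35]
4 | PUSH 57 | [92, 77, 35, 57]
5 | MUL | [92, 77, 1995]
6 | PUSH 83 | [92, 77, 1995, 83]
7 | DROP | [92, 77, 1995]
8 | PUSH -64 | [92, 77, 1995, -64]
9 | PUSH 22 | [92, 77, 1995, -64, 22]

[92, 77, 1995, -64, 22]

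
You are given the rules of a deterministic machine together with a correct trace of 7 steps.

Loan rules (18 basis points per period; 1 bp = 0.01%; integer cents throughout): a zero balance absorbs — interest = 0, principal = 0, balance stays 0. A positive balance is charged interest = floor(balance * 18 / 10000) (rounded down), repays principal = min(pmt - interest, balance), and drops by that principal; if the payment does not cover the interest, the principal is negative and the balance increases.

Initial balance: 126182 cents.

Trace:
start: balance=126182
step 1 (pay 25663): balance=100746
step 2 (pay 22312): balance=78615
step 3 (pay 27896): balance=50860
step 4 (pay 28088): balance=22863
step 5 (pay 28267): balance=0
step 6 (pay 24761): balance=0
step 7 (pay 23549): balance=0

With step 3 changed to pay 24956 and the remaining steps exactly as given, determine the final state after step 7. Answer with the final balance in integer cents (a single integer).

0

(re-executing from step 3 with the substitution; state before step 3: balance=78615)
step 3 (pay 24956): balance=53800
step 4 (pay 28088): balance=25808
step 5 (pay 28267): balance=0
step 6 (pay 24761): balance=0
step 7 (pay 23549): balance=0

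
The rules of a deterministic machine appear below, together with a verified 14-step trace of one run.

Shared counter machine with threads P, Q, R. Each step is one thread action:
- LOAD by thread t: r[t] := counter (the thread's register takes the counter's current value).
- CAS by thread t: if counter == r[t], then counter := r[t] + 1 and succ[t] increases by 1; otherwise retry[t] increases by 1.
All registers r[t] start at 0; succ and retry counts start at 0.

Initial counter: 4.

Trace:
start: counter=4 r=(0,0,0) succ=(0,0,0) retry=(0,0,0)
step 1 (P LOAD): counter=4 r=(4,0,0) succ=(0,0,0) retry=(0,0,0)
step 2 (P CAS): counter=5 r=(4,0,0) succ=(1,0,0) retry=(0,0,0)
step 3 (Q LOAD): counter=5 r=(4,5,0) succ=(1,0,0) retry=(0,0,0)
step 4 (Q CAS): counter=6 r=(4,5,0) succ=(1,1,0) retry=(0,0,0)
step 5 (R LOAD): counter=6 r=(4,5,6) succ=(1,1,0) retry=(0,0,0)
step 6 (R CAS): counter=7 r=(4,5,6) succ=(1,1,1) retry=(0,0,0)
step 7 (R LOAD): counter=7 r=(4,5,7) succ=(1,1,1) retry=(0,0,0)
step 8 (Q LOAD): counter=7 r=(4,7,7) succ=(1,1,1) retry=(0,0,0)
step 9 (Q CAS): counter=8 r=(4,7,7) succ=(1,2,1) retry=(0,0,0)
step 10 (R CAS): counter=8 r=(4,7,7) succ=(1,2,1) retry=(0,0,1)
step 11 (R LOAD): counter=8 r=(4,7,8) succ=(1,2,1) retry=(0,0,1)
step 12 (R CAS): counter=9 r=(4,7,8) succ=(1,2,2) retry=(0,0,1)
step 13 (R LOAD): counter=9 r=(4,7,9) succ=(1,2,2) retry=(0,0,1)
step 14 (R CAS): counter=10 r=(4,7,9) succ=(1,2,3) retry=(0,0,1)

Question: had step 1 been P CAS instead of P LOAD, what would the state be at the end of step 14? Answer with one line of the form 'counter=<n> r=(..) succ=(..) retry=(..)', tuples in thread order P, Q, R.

(re-executing from step 1 with the substitution; state before step 1: counter=4 r=(0,0,0) succ=(0,0,0) retry=(0,0,0))
step 1 (P CAS): counter=4 r=(0,0,0) succ=(0,0,0) retry=(1,0,0)
step 2 (P CAS): counter=4 r=(0,0,0) succ=(0,0,0) retry=(2,0,0)
step 3 (Q LOAD): counter=4 r=(0,4,0) succ=(0,0,0) retry=(2,0,0)
step 4 (Q CAS): counter=5 r=(0,4,0) succ=(0,1,0) retry=(2,0,0)
step 5 (R LOAD): counter=5 r=(0,4,5) succ=(0,1,0) retry=(2,0,0)
step 6 (R CAS): counter=6 r=(0,4,5) succ=(0,1,1) retry=(2,0,0)
step 7 (R LOAD): counter=6 r=(0,4,6) succ=(0,1,1) retry=(2,0,0)
step 8 (Q LOAD): counter=6 r=(0,6,6) succ=(0,1,1) retry=(2,0,0)
step 9 (Q CAS): counter=7 r=(0,6,6) succ=(0,2,1) retry=(2,0,0)
step 10 (R CAS): counter=7 r=(0,6,6) succ=(0,2,1) retry=(2,0,1)
step 11 (R LOAD): counter=7 r=(0,6,7) succ=(0,2,1) retry=(2,0,1)
step 12 (R CAS): counter=8 r=(0,6,7) succ=(0,2,2) retry=(2,0,1)
step 13 (R LOAD): counter=8 r=(0,6,8) succ=(0,2,2) retry=(2,0,1)
step 14 (R CAS): counter=9 r=(0,6,8) succ=(0,2,3) retry=(2,0,1)

counter=9 r=(0,6,8) succ=(0,2,3) retry=(2,0,1)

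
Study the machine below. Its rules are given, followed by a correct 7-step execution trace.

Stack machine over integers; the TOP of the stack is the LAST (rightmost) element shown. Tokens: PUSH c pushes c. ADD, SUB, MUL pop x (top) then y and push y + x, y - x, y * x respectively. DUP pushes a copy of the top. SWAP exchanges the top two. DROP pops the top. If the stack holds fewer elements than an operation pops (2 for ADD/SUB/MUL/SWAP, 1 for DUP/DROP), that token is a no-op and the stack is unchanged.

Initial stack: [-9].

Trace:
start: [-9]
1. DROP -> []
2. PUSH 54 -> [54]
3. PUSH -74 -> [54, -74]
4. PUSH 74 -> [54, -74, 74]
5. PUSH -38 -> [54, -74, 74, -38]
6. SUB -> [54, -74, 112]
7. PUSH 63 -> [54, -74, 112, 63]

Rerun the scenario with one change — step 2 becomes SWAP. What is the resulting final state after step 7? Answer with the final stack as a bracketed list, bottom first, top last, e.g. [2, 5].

(re-executing from step 2 with the substitution; state before step 2: [])
2. SWAP -> []
3. PUSH -74 -> [-74]
4. PUSH 74 -> [-74, 74]
5. PUSH -38 -> [-74, 74, -38]
6. SUB -> [-74, 112]
7. PUSH 63 -> [-74, 112, 63]

[-74, 112, 63]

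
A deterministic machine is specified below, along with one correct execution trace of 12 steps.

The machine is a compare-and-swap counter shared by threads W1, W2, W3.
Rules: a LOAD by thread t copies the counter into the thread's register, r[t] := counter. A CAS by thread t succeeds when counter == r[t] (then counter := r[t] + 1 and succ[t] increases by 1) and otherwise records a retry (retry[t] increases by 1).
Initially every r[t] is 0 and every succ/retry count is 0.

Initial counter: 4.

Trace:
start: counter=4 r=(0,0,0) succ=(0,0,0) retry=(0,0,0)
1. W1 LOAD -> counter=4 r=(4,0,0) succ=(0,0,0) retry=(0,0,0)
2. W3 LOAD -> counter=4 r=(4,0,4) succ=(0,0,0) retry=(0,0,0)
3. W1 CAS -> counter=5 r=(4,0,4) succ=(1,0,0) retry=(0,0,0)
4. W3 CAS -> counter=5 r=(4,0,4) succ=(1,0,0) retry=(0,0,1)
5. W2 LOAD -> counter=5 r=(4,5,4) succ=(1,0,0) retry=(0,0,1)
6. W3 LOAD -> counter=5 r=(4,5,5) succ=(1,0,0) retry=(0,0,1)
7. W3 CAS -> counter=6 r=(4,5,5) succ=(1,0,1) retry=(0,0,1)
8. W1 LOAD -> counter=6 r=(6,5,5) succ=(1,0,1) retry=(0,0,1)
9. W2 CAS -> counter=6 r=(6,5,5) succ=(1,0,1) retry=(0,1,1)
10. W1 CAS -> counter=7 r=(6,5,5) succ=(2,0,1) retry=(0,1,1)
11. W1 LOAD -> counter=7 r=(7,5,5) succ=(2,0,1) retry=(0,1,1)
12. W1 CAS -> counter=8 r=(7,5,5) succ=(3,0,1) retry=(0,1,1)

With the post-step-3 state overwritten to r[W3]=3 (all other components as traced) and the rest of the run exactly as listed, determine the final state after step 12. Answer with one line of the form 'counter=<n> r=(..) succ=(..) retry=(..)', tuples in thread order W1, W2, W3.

state after step 3 := counter=5 r=(4,0,3) succ=(1,0,0) retry=(0,0,0)
4. W3 CAS -> counter=5 r=(4,0,3) succ=(1,0,0) retry=(0,0,1)
5. W2 LOAD -> counter=5 r=(4,5,3) succ=(1,0,0) retry=(0,0,1)
6. W3 LOAD -> counter=5 r=(4,5,5) succ=(1,0,0) retry=(0,0,1)
7. W3 CAS -> counter=6 r=(4,5,5) succ=(1,0,1) retry=(0,0,1)
8. W1 LOAD -> counter=6 r=(6,5,5) succ=(1,0,1) retry=(0,0,1)
9. W2 CAS -> counter=6 r=(6,5,5) succ=(1,0,1) retry=(0,1,1)
10. W1 CAS -> counter=7 r=(6,5,5) succ=(2,0,1) retry=(0,1,1)
11. W1 LOAD -> counter=7 r=(7,5,5) succ=(2,0,1) retry=(0,1,1)
12. W1 CAS -> counter=8 r=(7,5,5) succ=(3,0,1) retry=(0,1,1)

counter=8 r=(7,5,5) succ=(3,0,1) retry=(0,1,1)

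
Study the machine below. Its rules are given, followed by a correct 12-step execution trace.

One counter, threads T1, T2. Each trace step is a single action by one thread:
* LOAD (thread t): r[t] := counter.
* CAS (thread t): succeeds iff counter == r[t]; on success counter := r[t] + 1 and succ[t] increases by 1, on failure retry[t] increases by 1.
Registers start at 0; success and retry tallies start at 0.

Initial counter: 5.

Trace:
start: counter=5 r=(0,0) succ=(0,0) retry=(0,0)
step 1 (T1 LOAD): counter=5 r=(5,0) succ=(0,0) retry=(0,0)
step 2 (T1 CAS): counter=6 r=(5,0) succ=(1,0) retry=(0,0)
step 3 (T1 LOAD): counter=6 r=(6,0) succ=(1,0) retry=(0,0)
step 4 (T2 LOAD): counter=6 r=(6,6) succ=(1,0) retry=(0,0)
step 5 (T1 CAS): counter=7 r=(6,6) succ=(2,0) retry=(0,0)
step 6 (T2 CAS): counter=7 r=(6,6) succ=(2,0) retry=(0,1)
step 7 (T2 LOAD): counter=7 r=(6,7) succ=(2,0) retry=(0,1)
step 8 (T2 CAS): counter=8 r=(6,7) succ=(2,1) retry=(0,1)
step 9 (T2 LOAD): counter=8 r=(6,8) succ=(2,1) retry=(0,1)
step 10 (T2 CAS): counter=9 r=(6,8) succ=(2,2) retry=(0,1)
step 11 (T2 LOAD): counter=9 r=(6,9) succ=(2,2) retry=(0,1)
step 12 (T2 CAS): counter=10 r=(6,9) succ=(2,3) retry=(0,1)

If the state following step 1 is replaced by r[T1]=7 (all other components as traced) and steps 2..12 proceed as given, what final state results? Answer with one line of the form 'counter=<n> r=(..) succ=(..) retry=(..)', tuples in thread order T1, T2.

state after step 1 := counter=5 r=(7,0) succ=(0,0) retry=(0,0)
step 2 (T1 CAS): counter=5 r=(7,0) succ=(0,0) retry=(1,0)
step 3 (T1 LOAD): counter=5 r=(5,0) succ=(0,0) retry=(1,0)
step 4 (T2 LOAD): counter=5 r=(5,5) succ=(0,0) retry=(1,0)
step 5 (T1 CAS): counter=6 r=(5,5) succ=(1,0) retry=(1,0)
step 6 (T2 CAS): counter=6 r=(5,5) succ=(1,0) retry=(1,1)
step 7 (T2 LOAD): counter=6 r=(5,6) succ=(1,0) retry=(1,1)
step 8 (T2 CAS): counter=7 r=(5,6) succ=(1,1) retry=(1,1)
step 9 (T2 LOAD): counter=7 r=(5,7) succ=(1,1) retry=(1,1)
step 10 (T2 CAS): counter=8 r=(5,7) succ=(1,2) retry=(1,1)
step 11 (T2 LOAD): counter=8 r=(5,8) succ=(1,2) retry=(1,1)
step 12 (T2 CAS): counter=9 r=(5,8) succ=(1,3) retry=(1,1)

counter=9 r=(5,8) succ=(1,3) retry=(1,1)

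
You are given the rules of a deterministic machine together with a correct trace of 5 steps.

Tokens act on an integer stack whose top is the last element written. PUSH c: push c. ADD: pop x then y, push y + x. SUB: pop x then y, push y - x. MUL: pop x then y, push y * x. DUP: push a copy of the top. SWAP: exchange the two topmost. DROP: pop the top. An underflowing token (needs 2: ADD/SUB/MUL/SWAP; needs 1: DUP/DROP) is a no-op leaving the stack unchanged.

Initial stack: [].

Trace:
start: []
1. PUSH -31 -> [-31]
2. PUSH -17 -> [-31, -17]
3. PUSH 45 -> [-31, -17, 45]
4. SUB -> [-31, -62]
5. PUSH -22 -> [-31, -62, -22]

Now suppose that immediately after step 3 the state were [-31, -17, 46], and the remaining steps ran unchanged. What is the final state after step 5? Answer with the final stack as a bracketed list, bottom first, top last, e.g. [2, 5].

[-31, -63, -22]

state after step 3 := [-31, -17, 46]
4. SUB -> [-31, -63]
5. PUSH -22 -> [-31, -63, -22]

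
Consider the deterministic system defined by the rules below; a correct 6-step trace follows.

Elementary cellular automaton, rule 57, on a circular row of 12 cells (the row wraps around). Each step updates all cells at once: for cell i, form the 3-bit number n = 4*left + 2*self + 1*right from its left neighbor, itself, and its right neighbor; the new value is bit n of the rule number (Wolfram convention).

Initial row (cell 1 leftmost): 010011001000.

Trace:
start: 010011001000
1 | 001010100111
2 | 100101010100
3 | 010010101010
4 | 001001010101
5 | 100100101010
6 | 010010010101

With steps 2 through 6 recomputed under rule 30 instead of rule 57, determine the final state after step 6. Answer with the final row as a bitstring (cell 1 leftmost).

(re-executing steps 2..6 under rule 30; state before step 2: 001010100111)
2 | 111010111100
3 | 100010100011
4 | 010110110110
5 | 110100100101
6 | 000111111101

000111111101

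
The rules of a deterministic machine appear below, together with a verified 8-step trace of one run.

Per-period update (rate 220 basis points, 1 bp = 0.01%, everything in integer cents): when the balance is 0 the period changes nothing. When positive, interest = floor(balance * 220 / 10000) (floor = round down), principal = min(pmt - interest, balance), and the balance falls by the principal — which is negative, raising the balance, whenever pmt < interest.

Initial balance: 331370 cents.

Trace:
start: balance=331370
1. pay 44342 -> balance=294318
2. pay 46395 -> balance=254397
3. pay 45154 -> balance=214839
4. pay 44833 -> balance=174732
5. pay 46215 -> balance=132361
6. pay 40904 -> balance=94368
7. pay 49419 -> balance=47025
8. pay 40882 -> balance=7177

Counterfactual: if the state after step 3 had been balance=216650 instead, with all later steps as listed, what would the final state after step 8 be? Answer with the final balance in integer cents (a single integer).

state after step 3 := balance=216650
4. pay 44833 -> balance=176583
5. pay 46215 -> balance=134252
6. pay 40904 -> balance=96301
7. pay 49419 -> balance=49000
8. pay 40882 -> balance=9196

9196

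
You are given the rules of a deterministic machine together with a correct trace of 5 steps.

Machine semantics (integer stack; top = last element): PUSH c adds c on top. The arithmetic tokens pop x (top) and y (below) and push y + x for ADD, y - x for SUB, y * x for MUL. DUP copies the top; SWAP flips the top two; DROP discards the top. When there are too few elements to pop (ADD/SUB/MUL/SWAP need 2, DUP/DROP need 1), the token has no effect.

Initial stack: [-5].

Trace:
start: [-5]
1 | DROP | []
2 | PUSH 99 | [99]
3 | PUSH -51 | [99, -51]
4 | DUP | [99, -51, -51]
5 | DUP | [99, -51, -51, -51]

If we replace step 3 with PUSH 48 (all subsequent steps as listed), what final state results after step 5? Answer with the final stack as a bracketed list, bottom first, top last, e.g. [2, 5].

[99, 48, 48, 48]

(re-executing from step 3 with the substitution; state before step 3: [99])
3 | PUSH 48 | [99, 48]
4 | DUP | [99, 48, 48]
5 | DUP | [99, 48, 48, 48]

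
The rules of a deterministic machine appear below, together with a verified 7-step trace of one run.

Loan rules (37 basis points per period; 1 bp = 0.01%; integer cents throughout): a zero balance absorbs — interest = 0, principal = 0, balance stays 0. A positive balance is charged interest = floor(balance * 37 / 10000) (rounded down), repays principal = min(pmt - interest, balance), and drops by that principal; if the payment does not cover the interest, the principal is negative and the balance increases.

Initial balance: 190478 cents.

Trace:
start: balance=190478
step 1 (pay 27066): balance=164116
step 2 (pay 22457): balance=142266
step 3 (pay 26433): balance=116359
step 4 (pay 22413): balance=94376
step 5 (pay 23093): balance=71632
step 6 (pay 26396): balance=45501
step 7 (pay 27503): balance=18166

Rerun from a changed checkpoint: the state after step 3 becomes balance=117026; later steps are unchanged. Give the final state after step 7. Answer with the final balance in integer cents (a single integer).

state after step 3 := balance=117026
step 4 (pay 22413): balance=95045
step 5 (pay 23093): balance=72303
step 6 (pay 26396): balance=46174
step 7 (pay 27503): balance=18841

18841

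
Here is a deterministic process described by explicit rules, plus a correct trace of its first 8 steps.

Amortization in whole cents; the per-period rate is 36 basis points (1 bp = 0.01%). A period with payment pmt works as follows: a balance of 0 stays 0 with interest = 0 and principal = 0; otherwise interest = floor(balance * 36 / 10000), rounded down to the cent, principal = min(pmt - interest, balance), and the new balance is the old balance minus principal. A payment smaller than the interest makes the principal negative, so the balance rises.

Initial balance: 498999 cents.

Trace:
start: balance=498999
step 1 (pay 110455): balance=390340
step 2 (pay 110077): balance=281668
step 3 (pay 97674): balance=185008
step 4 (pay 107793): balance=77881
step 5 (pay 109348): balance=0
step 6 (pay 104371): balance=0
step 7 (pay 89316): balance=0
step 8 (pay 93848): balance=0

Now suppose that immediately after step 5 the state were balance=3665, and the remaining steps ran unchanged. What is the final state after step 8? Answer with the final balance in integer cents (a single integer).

0

state after step 5 := balance=3665
step 6 (pay 104371): balance=0
step 7 (pay 89316): balance=0
step 8 (pay 93848): balance=0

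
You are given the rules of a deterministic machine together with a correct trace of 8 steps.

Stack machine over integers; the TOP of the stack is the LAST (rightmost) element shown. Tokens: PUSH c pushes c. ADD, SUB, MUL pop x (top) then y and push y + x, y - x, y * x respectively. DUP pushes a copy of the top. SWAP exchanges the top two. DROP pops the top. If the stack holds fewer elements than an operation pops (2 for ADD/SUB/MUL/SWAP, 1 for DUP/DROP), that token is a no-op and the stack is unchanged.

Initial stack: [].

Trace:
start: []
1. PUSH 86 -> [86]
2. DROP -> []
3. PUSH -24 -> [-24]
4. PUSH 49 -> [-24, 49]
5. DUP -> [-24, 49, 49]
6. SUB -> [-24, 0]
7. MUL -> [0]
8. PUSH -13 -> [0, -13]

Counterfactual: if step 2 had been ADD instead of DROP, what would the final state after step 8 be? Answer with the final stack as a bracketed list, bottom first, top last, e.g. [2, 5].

(re-executing from step 2 with the substitution; state before step 2: [86])
2. ADD -> [86]
3. PUSH -24 -> [86, -24]
4. PUSH 49 -> [86, -24, 49]
5. DUP -> [86, -24, 49, 49]
6. SUB -> [86, -24, 0]
7. MUL -> [86, 0]
8. PUSH -13 -> [86, 0, -13]

[86, 0, -13]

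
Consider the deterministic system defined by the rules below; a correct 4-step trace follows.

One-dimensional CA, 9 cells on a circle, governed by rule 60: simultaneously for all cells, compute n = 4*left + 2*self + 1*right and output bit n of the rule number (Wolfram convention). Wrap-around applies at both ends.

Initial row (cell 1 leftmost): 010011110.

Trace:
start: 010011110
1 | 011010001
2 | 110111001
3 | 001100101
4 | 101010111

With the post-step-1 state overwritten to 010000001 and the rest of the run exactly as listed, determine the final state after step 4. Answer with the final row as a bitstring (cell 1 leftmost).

state after step 1 := 010000001
2 | 111000001
3 | 000100001
4 | 100110001

100110001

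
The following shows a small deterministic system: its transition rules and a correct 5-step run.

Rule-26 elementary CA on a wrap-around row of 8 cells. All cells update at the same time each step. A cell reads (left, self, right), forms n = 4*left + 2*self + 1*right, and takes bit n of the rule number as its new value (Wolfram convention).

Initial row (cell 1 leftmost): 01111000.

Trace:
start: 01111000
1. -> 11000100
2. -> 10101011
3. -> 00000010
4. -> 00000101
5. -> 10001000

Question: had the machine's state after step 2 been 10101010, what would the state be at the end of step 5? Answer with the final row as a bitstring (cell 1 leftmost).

state after step 2 := 10101010
3. -> 00000000
4. -> 00000000
5. -> 00000000

00000000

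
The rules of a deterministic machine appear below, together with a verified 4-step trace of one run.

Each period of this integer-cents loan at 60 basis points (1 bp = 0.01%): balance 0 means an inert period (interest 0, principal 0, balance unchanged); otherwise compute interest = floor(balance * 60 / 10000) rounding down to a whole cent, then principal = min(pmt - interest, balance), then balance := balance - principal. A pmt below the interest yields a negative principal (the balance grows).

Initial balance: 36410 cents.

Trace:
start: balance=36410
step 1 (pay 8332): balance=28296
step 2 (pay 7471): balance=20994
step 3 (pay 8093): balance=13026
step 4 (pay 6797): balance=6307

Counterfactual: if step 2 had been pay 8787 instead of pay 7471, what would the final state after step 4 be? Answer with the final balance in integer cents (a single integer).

4976

(re-executing from step 2 with the substitution; state before step 2: balance=28296)
step 2 (pay 8787): balance=19678
step 3 (pay 8093): balance=11703
step 4 (pay 6797): balance=4976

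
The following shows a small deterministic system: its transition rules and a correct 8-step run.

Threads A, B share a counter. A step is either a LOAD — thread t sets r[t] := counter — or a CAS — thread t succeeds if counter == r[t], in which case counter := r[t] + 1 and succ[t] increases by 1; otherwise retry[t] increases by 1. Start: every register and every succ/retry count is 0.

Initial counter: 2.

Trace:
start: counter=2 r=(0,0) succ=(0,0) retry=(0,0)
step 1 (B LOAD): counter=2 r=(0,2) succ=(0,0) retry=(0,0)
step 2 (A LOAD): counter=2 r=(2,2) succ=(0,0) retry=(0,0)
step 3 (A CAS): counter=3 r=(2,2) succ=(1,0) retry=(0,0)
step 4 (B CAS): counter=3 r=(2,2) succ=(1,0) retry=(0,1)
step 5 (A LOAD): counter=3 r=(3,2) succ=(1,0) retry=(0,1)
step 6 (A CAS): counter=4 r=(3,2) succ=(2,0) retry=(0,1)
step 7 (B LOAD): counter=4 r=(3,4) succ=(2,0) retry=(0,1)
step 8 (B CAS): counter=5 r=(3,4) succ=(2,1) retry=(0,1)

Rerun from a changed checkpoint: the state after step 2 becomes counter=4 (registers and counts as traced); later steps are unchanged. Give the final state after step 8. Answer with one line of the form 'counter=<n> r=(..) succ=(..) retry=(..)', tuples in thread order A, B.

state after step 2 := counter=4 r=(2,2) succ=(0,0) retry=(0,0)
step 3 (A CAS): counter=4 r=(2,2) succ=(0,0) retry=(1,0)
step 4 (B CAS): counter=4 r=(2,2) succ=(0,0) retry=(1,1)
step 5 (A LOAD): counter=4 r=(4,2) succ=(0,0) retry=(1,1)
step 6 (A CAS): counter=5 r=(4,2) succ=(1,0) retry=(1,1)
step 7 (B LOAD): counter=5 r=(4,5) succ=(1,0) retry=(1,1)
step 8 (B CAS): counter=6 r=(4,5) succ=(1,1) retry=(1,1)

counter=6 r=(4,5) succ=(1,1) retry=(1,1)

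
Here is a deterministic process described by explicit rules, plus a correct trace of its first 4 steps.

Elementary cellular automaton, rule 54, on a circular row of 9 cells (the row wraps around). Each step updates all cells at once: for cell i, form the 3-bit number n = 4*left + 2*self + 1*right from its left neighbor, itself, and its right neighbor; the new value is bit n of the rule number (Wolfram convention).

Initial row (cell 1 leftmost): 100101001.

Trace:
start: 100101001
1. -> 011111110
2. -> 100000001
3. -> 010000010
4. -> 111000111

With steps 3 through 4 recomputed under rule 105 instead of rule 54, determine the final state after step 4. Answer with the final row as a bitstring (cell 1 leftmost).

111000111

(re-executing steps 3..4 under rule 105; state before step 3: 100000001)
3. -> 101111101
4. -> 111000111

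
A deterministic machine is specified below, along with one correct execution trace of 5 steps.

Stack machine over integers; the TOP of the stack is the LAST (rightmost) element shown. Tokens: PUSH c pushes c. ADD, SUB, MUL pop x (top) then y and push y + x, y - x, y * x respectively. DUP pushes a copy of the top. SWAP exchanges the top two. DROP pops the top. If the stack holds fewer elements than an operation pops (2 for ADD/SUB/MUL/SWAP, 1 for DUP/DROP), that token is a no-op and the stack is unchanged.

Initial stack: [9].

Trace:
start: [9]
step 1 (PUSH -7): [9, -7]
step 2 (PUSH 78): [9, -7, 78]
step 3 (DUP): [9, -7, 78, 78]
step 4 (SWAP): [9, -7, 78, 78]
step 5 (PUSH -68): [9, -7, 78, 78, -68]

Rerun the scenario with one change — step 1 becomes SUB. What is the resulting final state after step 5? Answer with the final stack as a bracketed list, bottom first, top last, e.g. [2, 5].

[9, 78, 78, -68]

(re-executing from step 1 with the substitution; state before step 1: [9])
step 1 (SUB): [9]
step 2 (PUSH 78): [9, 78]
step 3 (DUP): [9, 78, 78]
step 4 (SWAP): [9, 78, 78]
step 5 (PUSH -68): [9, 78, 78, -68]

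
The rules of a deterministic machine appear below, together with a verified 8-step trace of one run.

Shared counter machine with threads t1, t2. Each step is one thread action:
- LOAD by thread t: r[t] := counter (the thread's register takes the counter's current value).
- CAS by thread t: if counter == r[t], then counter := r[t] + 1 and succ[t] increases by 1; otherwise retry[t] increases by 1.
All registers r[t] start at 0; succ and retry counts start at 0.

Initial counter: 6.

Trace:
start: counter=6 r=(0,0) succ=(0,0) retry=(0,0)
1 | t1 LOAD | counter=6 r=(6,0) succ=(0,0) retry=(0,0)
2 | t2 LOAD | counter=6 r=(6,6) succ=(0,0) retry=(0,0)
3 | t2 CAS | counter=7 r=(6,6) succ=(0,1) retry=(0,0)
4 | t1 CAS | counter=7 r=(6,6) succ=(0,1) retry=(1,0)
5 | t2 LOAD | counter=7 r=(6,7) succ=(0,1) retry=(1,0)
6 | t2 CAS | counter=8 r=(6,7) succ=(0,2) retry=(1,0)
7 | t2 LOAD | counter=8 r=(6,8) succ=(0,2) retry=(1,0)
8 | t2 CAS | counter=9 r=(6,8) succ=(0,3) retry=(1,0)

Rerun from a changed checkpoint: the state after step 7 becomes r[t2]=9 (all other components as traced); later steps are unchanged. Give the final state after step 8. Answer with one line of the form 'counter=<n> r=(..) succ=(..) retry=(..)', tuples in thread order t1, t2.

counter=8 r=(6,9) succ=(0,2) retry=(1,1)

state after step 7 := counter=8 r=(6,9) succ=(0,2) retry=(1,0)
8 | t2 CAS | counter=8 r=(6,9) succ=(0,2) retry=(1,1)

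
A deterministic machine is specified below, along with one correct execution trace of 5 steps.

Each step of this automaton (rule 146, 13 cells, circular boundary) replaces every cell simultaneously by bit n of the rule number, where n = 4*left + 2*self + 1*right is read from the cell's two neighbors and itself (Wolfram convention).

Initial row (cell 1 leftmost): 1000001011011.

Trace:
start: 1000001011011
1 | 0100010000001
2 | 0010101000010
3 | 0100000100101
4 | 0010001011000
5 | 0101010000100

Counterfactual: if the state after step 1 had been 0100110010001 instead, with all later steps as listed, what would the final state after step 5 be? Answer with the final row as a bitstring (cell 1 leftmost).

state after step 1 := 0100110010001
2 | 0011001101010
3 | 0100110000001
4 | 0011001000010
5 | 0100110100101

0100110100101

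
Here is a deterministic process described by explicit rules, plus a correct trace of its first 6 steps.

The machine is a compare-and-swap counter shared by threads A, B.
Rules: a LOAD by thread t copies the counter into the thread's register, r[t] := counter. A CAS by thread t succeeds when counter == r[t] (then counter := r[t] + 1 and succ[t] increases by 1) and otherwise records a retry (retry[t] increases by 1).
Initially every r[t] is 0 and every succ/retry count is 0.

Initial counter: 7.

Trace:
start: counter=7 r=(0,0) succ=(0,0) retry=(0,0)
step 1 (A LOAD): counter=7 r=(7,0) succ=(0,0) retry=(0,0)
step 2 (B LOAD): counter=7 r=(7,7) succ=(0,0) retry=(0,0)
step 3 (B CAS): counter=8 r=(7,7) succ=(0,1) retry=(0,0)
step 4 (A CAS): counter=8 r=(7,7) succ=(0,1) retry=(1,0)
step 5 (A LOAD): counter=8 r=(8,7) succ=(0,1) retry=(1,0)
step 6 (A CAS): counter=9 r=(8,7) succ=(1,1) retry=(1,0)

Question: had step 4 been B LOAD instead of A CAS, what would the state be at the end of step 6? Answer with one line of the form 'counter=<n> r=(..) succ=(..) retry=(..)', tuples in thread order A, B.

counter=9 r=(8,8) succ=(1,1) retry=(0,0)

(re-executing from step 4 with the substitution; state before step 4: counter=8 r=(7,7) succ=(0,1) retry=(0,0))
step 4 (B LOAD): counter=8 r=(7,8) succ=(0,1) retry=(0,0)
step 5 (A LOAD): counter=8 r=(8,8) succ=(0,1) retry=(0,0)
step 6 (A CAS): counter=9 r=(8,8) succ=(1,1) retry=(0,0)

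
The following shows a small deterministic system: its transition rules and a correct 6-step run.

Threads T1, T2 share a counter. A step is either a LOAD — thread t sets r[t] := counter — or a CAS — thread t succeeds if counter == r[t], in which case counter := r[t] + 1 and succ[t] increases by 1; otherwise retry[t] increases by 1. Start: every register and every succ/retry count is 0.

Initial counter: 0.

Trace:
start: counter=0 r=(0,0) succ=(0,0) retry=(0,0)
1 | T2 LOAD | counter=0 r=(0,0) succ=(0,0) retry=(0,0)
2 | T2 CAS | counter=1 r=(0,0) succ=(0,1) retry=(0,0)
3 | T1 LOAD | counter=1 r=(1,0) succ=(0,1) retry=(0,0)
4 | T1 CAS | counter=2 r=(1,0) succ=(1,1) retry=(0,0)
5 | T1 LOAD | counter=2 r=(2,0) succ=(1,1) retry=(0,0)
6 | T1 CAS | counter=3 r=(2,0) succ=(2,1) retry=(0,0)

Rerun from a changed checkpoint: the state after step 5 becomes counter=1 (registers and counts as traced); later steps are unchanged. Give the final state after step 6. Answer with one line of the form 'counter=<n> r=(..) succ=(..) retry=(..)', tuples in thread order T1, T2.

state after step 5 := counter=1 r=(2,0) succ=(1,1) retry=(0,0)
6 | T1 CAS | counter=1 r=(2,0) succ=(1,1) retry=(1,0)

counter=1 r=(2,0) succ=(1,1) retry=(1,0)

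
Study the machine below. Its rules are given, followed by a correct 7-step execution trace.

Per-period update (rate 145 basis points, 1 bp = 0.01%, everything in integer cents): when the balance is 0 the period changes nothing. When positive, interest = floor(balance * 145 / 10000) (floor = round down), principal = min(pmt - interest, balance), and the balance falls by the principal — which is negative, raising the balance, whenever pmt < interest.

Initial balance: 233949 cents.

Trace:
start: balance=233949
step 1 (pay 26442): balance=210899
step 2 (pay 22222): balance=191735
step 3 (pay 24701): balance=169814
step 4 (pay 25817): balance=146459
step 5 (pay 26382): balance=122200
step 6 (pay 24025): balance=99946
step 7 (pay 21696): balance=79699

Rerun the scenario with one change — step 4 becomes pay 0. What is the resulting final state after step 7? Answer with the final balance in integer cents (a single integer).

106656

(re-executing from step 4 with the substitution; state before step 4: balance=169814)
step 4 (pay 0): balance=172276
step 5 (pay 26382): balance=148392
step 6 (pay 24025): balance=126518
step 7 (pay 21696): balance=106656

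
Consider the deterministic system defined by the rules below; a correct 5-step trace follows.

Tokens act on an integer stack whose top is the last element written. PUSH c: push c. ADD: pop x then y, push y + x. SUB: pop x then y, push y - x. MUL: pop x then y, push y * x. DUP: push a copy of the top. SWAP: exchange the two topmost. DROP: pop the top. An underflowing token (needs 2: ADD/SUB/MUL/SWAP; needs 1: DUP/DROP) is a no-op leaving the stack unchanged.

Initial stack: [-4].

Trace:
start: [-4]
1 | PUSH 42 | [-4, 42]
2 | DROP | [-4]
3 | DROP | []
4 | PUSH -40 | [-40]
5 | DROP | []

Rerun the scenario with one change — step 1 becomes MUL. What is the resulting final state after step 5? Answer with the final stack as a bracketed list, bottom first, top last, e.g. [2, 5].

(re-executing from step 1 with the substitution; state before step 1: [-4])
1 | MUL | [-4]
2 | DROP | []
3 | DROP | []
4 | PUSH -40 | [-40]
5 | DROP | []

[]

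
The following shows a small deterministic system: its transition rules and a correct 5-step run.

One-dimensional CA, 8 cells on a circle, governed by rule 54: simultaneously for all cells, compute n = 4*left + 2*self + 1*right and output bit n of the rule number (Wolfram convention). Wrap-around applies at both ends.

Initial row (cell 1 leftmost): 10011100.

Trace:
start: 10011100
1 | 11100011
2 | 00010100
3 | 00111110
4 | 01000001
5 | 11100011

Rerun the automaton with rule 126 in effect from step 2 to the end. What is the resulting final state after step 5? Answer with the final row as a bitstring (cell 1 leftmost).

01100011

(re-executing steps 2..5 under rule 126; state before step 2: 11100011)
2 | 00110110
3 | 01111111
4 | 11000001
5 | 01100011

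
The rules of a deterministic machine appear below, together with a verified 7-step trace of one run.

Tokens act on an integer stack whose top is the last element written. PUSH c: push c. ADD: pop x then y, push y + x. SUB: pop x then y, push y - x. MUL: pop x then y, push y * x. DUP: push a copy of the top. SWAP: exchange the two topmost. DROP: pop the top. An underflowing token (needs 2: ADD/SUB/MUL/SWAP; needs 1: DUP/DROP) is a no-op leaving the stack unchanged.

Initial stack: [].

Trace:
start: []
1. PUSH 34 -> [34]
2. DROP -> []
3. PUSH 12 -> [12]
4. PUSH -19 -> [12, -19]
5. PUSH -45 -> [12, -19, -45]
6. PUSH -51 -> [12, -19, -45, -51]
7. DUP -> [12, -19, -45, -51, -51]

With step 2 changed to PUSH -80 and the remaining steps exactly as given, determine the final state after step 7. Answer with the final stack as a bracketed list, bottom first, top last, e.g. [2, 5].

(re-executing from step 2 with the substitution; state before step 2: [34])
2. PUSH -80 -> [34, -80]
3. PUSH 12 -> [34, -80, 12]
4. PUSH -19 -> [34, -80, 12, -19]
5. PUSH -45 -> [34, -80, 12, -19, -45]
6. PUSH -51 -> [34, -80, 12, -19, -45, -51]
7. DUP -> [34, -80, 12, -19, -45, -51, -51]

[34, -80, 12, -19, -45, -51, -51]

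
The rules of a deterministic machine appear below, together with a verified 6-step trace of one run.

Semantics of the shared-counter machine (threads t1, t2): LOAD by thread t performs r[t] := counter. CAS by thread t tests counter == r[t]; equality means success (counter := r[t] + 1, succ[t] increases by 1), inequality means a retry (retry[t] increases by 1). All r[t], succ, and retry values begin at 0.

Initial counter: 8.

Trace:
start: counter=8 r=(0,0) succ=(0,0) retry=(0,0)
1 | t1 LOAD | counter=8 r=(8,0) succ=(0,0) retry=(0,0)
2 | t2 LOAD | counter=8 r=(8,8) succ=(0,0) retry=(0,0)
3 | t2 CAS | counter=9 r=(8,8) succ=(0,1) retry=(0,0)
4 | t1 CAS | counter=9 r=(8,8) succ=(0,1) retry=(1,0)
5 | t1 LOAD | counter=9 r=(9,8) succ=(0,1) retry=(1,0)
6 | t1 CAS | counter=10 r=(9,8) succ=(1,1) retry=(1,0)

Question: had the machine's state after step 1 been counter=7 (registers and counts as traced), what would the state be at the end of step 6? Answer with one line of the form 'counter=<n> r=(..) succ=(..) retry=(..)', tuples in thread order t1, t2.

state after step 1 := counter=7 r=(8,0) succ=(0,0) retry=(0,0)
2 | t2 LOAD | counter=7 r=(8,7) succ=(0,0) retry=(0,0)
3 | t2 CAS | counter=8 r=(8,7) succ=(0,1) retry=(0,0)
4 | t1 CAS | counter=9 r=(8,7) succ=(1,1) retry=(0,0)
5 | t1 LOAD | counter=9 r=(9,7) succ=(1,1) retry=(0,0)
6 | t1 CAS | counter=10 r=(9,7) succ=(2,1) retry=(0,0)

counter=10 r=(9,7) succ=(2,1) retry=(0,0)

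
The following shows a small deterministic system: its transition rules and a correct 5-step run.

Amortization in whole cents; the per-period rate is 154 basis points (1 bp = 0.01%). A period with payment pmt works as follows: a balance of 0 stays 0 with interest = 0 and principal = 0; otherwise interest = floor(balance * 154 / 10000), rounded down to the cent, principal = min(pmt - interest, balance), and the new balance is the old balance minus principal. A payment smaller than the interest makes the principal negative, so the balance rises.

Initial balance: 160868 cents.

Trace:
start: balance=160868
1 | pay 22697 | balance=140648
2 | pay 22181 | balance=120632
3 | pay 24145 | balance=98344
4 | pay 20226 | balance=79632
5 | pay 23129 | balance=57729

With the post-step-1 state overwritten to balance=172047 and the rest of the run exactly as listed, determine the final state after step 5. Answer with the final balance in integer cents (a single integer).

state after step 1 := balance=172047
2 | pay 22181 | balance=152515
3 | pay 24145 | balance=130718
4 | pay 20226 | balance=112505
5 | pay 23129 | balance=91108

91108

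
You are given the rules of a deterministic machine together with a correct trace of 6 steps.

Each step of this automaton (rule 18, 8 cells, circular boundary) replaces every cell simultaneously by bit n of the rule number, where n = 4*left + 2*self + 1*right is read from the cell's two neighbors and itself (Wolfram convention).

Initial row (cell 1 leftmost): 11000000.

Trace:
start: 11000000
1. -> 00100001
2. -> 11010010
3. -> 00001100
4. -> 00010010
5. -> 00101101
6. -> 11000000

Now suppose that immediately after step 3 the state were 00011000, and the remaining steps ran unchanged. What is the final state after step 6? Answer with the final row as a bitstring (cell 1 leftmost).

10000001

state after step 3 := 00011000
4. -> 00100100
5. -> 01011010
6. -> 10000001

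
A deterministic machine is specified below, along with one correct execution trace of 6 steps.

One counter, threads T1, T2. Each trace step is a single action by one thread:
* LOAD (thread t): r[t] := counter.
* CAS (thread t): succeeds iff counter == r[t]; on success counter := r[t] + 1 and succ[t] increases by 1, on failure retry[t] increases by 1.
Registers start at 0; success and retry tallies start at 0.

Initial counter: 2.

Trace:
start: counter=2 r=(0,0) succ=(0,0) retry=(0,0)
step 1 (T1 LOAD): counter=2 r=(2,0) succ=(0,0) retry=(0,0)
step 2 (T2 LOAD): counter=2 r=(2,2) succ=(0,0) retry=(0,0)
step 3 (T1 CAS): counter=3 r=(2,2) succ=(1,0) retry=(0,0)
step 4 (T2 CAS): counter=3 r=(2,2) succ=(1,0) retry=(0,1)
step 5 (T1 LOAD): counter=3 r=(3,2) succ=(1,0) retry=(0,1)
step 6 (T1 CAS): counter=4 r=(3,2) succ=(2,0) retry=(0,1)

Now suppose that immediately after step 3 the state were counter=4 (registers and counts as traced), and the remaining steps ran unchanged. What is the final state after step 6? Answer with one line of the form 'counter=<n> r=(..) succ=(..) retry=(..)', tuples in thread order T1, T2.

state after step 3 := counter=4 r=(2,2) succ=(1,0) retry=(0,0)
step 4 (T2 CAS): counter=4 r=(2,2) succ=(1,0) retry=(0,1)
step 5 (T1 LOAD): counter=4 r=(4,2) succ=(1,0) retry=(0,1)
step 6 (T1 CAS): counter=5 r=(4,2) succ=(2,0) retry=(0,1)

counter=5 r=(4,2) succ=(2,0) retry=(0,1)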